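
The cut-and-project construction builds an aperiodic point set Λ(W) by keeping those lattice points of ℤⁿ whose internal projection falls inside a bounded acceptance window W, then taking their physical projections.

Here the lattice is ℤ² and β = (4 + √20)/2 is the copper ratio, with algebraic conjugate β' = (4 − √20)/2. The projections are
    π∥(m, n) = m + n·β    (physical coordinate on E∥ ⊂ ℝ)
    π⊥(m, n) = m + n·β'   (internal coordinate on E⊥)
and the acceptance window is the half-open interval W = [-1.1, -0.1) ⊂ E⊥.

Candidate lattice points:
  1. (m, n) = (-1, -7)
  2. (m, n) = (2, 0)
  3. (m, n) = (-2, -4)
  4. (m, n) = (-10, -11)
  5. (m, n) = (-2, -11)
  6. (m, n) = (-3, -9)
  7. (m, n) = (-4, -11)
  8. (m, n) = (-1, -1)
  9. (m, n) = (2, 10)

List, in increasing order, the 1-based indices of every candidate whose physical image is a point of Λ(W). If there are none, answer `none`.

Compute β' = (4−√20)/2 = -0.23607, so π⊥(m,n) = m -0.23607·n.
#1 (-1,-7): internal coord -1 + (-7)·β' = +0.65248; +0.65248 ∉ [-1.1, -0.1) → out
#2 (2,0): internal coord 2 + (0)·β' = +2.00000; +2.00000 ∉ [-1.1, -0.1) → out
#3 (-2,-4): internal coord -2 + (-4)·β' = -1.05573; -1.05573 ∈ [-1.1, -0.1) → IN Λ
#4 (-10,-11): internal coord -10 + (-11)·β' = -7.40325; -7.40325 ∉ [-1.1, -0.1) → out
#5 (-2,-11): internal coord -2 + (-11)·β' = +0.59675; +0.59675 ∉ [-1.1, -0.1) → out
#6 (-3,-9): internal coord -3 + (-9)·β' = -0.87539; -0.87539 ∈ [-1.1, -0.1) → IN Λ
#7 (-4,-11): internal coord -4 + (-11)·β' = -1.40325; -1.40325 ∉ [-1.1, -0.1) → out
#8 (-1,-1): internal coord -1 + (-1)·β' = -0.76393; -0.76393 ∈ [-1.1, -0.1) → IN Λ
#9 (2,10): internal coord 2 + (10)·β' = -0.36068; -0.36068 ∈ [-1.1, -0.1) → IN Λ

3, 6, 8, 9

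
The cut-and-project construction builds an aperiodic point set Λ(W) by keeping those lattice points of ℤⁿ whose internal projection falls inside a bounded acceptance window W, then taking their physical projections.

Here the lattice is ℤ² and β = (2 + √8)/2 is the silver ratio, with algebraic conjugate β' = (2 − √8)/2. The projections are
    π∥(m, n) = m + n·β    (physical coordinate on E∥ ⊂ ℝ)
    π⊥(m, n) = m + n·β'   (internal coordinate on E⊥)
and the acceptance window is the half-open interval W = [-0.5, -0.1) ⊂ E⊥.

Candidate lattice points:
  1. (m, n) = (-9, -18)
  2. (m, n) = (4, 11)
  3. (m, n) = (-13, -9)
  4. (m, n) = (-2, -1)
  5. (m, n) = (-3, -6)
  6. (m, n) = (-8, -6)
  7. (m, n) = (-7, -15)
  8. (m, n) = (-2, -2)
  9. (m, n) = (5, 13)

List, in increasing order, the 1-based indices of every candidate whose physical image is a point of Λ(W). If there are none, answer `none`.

9

β' = (2−√8)/2 ≈ -0.4142.
#1 (-9,-18): internal coord -9 + (-18)·β' = -1.5442; -1.5442 ∉ [-0.5, -0.1) → out
#2 (4,11): internal coord 4 + (11)·β' = -0.5563; -0.5563 ∉ [-0.5, -0.1) → out
#3 (-13,-9): internal coord -13 + (-9)·β' = -9.2721; -9.2721 ∉ [-0.5, -0.1) → out
#4 (-2,-1): internal coord -2 + (-1)·β' = -1.5858; -1.5858 ∉ [-0.5, -0.1) → out
#5 (-3,-6): internal coord -3 + (-6)·β' = -0.5147; -0.5147 ∉ [-0.5, -0.1) → out
#6 (-8,-6): internal coord -8 + (-6)·β' = -5.5147; -5.5147 ∉ [-0.5, -0.1) → out
#7 (-7,-15): internal coord -7 + (-15)·β' = -0.7868; -0.7868 ∉ [-0.5, -0.1) → out
#8 (-2,-2): internal coord -2 + (-2)·β' = -1.1716; -1.1716 ∉ [-0.5, -0.1) → out
#9 (5,13): internal coord 5 + (13)·β' = -0.3848; -0.3848 ∈ [-0.5, -0.1) → IN Λ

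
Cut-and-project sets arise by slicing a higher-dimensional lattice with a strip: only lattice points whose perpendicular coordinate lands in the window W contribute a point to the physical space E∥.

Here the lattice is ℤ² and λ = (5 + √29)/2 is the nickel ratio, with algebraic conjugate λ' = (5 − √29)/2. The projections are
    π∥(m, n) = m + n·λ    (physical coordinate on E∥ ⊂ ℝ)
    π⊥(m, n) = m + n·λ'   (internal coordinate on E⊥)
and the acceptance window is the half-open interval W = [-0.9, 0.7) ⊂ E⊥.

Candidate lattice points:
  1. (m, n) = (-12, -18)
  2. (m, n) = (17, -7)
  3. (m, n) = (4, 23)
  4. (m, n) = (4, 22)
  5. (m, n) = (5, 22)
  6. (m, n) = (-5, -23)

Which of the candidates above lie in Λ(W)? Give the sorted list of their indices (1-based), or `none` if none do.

Compute λ' = (5−√29)/2 = -0.19258, so π⊥(m,n) = m -0.19258·n.
[1] lift (-12,-18): star map gives -8.53352; window check -0.9 ≤ -8.53352 < 0.7 is false → out
[2] lift (17,-7): star map gives 18.34808; window check -0.9 ≤ 18.34808 < 0.7 is false → out
[3] lift (4,23): star map gives -0.42940; window check -0.9 ≤ -0.42940 < 0.7 is true → IN Λ
[4] lift (4,22): star map gives -0.23681; window check -0.9 ≤ -0.23681 < 0.7 is true → IN Λ
[5] lift (5,22): star map gives 0.76319; window check -0.9 ≤ 0.76319 < 0.7 is false → out
[6] lift (-5,-23): star map gives -0.57060; window check -0.9 ≤ -0.57060 < 0.7 is true → IN Λ

3, 4, 6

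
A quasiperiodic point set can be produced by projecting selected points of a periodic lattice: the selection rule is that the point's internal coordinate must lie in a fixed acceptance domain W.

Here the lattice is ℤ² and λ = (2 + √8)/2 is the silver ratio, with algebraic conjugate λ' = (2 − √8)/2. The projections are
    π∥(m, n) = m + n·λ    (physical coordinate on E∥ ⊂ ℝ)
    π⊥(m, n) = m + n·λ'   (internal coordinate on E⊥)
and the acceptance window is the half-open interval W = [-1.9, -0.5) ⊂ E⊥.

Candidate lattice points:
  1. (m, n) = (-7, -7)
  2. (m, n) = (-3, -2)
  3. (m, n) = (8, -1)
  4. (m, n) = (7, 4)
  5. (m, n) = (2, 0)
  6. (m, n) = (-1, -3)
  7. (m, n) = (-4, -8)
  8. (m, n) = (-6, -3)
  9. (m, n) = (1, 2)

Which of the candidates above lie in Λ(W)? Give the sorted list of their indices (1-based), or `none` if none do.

7

Compute λ' = (2−√8)/2 = -0.4142, so π⊥(m,n) = m -0.4142·n.
[1] lift (-7,-7): star map gives -4.1005; window check -1.9 ≤ -4.1005 < -0.5 is false → out
[2] lift (-3,-2): star map gives -2.1716; window check -1.9 ≤ -2.1716 < -0.5 is false → out
[3] lift (8,-1): star map gives 8.4142; window check -1.9 ≤ 8.4142 < -0.5 is false → out
[4] lift (7,4): star map gives 5.3431; window check -1.9 ≤ 5.3431 < -0.5 is false → out
[5] lift (2,0): star map gives 2.0000; window check -1.9 ≤ 2.0000 < -0.5 is false → out
[6] lift (-1,-3): star map gives 0.2426; window check -1.9 ≤ 0.2426 < -0.5 is false → out
[7] lift (-4,-8): star map gives -0.6863; window check -1.9 ≤ -0.6863 < -0.5 is true → IN Λ
[8] lift (-6,-3): star map gives -4.7574; window check -1.9 ≤ -4.7574 < -0.5 is false → out
[9] lift (1,2): star map gives 0.1716; window check -1.9 ≤ 0.1716 < -0.5 is false → out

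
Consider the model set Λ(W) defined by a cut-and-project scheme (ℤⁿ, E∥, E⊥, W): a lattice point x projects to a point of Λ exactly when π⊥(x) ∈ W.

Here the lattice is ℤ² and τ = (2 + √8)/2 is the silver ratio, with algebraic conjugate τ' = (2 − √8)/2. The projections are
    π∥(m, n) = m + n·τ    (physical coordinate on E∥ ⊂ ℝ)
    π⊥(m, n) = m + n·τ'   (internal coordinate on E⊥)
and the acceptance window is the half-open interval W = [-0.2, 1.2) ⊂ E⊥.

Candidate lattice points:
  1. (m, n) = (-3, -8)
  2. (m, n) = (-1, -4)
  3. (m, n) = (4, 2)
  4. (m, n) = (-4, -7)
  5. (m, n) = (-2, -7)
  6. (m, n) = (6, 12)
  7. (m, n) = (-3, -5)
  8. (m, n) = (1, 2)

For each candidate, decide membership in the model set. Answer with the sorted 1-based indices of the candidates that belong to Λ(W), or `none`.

1, 2, 5, 6, 8

Numerically τ ≈ 2.41421 and τ' = −1/τ ≈ -0.41421.
[1] lift (-3,-8): star map gives 0.31371; window check -0.2 ≤ 0.31371 < 1.2 is true → IN Λ
[2] lift (-1,-4): star map gives 0.65685; window check -0.2 ≤ 0.65685 < 1.2 is true → IN Λ
[3] lift (4,2): star map gives 3.17157; window check -0.2 ≤ 3.17157 < 1.2 is false → out
[4] lift (-4,-7): star map gives -1.10051; window check -0.2 ≤ -1.10051 < 1.2 is false → out
[5] lift (-2,-7): star map gives 0.89949; window check -0.2 ≤ 0.89949 < 1.2 is true → IN Λ
[6] lift (6,12): star map gives 1.02944; window check -0.2 ≤ 1.02944 < 1.2 is true → IN Λ
[7] lift (-3,-5): star map gives -0.92893; window check -0.2 ≤ -0.92893 < 1.2 is false → out
[8] lift (1,2): star map gives 0.17157; window check -0.2 ≤ 0.17157 < 1.2 is true → IN Λ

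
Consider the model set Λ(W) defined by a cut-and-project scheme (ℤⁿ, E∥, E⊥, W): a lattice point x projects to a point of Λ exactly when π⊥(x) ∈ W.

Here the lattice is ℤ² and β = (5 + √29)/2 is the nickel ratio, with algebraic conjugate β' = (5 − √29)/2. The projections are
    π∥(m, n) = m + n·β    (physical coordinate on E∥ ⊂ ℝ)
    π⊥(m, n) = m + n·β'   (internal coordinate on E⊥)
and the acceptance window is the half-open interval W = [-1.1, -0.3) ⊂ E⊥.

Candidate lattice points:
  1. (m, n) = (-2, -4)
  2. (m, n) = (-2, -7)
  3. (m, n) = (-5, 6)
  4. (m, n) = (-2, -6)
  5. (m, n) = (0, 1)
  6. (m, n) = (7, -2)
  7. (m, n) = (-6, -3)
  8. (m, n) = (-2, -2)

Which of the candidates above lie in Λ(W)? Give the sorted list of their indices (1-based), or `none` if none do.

β' = (5−√29)/2 ≈ -0.192582.
#1 (-2,-4): internal coord -2 + (-4)·β' = -1.229670; -1.229670 ∉ [-1.1, -0.3) → out
#2 (-2,-7): internal coord -2 + (-7)·β' = -0.651923; -0.651923 ∈ [-1.1, -0.3) → IN Λ
#3 (-5,6): internal coord -5 + (6)·β' = -6.155494; -6.155494 ∉ [-1.1, -0.3) → out
#4 (-2,-6): internal coord -2 + (-6)·β' = -0.844506; -0.844506 ∈ [-1.1, -0.3) → IN Λ
#5 (0,1): internal coord 0 + (1)·β' = -0.192582; -0.192582 ∉ [-1.1, -0.3) → out
#6 (7,-2): internal coord 7 + (-2)·β' = +7.385165; +7.385165 ∉ [-1.1, -0.3) → out
#7 (-6,-3): internal coord -6 + (-3)·β' = -5.422253; -5.422253 ∉ [-1.1, -0.3) → out
#8 (-2,-2): internal coord -2 + (-2)·β' = -1.614835; -1.614835 ∉ [-1.1, -0.3) → out

2, 4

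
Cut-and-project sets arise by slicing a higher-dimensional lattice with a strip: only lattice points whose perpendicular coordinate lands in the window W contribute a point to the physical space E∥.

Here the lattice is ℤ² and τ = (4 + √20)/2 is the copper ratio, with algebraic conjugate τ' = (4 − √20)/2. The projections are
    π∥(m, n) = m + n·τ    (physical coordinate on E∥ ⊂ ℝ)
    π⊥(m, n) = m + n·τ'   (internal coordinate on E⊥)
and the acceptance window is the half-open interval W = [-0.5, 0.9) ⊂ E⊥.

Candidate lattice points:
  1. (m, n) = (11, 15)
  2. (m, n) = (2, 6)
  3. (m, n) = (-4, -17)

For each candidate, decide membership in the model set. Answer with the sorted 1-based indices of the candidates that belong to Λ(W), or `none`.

Numerically τ ≈ 4.2361 and τ' = −1/τ ≈ -0.2361.
candidate 1: (m,n)=(11,15) → π∥ = 11+15·τ ≈ 74.5410, π⊥ = 11+15·τ' ≈ 7.4590 ∉ [-0.5, 0.9) ⇒ out
candidate 2: (m,n)=(2,6) → π∥ = 2+6·τ ≈ 27.4164, π⊥ = 2+6·τ' ≈ 0.5836 ∈ [-0.5, 0.9) ⇒ IN Λ
candidate 3: (m,n)=(-4,-17) → π∥ = -4-17·τ ≈ -76.0132, π⊥ = -4-17·τ' ≈ 0.0132 ∈ [-0.5, 0.9) ⇒ IN Λ

2, 3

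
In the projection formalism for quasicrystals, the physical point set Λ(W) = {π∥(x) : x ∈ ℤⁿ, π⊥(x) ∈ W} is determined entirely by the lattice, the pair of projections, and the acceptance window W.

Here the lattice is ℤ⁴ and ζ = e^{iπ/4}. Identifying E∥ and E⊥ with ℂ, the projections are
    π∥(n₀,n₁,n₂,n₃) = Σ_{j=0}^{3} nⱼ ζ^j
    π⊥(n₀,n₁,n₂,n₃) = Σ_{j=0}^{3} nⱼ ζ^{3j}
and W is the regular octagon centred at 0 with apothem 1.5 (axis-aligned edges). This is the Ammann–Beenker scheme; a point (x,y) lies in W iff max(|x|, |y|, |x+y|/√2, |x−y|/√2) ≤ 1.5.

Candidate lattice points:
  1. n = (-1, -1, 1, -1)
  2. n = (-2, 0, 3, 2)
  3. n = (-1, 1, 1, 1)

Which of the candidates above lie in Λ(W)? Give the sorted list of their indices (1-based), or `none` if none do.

π⊥(n) = n₀ + n₁ζ³ + n₂ζ⁶ + n₃ζ⁹ where ζ = e^{iπ/4}.
candidate 1: n = (-1, -1, 1, -1) → π⊥ ≈ (-1.0000, -2.4142); max(|x|,|y|,|x±y|/√2) = 2.4142 > 1.5 ⇒ ∉ W
candidate 2: n = (-2, 0, 3, 2) → π⊥ ≈ (-0.5858, -1.5858); max(|x|,|y|,|x±y|/√2) = 1.5858 > 1.5 ⇒ ∉ W
candidate 3: n = (-1, 1, 1, 1) → π⊥ ≈ (-1.0000, +0.4142); max(|x|,|y|,|x±y|/√2) = 1.0000 ≤ 1.5 ⇒ ∈ W

3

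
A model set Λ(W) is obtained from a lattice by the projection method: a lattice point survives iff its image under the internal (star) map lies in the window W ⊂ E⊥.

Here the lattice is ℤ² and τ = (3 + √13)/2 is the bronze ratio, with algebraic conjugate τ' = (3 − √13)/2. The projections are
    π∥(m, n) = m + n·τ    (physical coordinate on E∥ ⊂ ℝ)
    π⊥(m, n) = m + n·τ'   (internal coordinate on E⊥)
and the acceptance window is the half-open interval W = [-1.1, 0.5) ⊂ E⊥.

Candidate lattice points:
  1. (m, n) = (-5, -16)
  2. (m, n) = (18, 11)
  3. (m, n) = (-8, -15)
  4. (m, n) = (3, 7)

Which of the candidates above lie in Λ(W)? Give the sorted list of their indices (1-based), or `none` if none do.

Numerically τ ≈ 3.30278 and τ' = −1/τ ≈ -0.30278.
candidate 1: (m,n)=(-5,-16) → π∥ = -5-16·τ ≈ -57.84441, π⊥ = -5-16·τ' ≈ -0.15559 ∈ [-1.1, 0.5) ⇒ IN Λ
candidate 2: (m,n)=(18,11) → π∥ = 18+11·τ ≈ 54.33053, π⊥ = 18+11·τ' ≈ 14.66947 ∉ [-1.1, 0.5) ⇒ out
candidate 3: (m,n)=(-8,-15) → π∥ = -8-15·τ ≈ -57.54163, π⊥ = -8-15·τ' ≈ -3.45837 ∉ [-1.1, 0.5) ⇒ out
candidate 4: (m,n)=(3,7) → π∥ = 3+7·τ ≈ 26.11943, π⊥ = 3+7·τ' ≈ 0.88057 ∉ [-1.1, 0.5) ⇒ out

1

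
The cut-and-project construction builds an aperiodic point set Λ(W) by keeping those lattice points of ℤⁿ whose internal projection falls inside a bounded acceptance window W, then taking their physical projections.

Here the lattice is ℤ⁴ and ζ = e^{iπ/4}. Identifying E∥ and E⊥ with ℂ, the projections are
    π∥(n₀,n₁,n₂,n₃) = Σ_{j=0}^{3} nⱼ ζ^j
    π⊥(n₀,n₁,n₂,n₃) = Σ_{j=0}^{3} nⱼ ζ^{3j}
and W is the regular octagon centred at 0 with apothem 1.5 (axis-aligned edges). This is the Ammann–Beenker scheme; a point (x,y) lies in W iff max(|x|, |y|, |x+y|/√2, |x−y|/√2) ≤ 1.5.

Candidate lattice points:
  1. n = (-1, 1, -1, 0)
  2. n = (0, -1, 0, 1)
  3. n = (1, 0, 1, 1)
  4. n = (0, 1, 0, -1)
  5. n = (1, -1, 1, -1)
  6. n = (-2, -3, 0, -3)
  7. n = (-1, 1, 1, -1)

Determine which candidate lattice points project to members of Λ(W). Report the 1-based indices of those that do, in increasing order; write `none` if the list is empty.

2, 4

π⊥(n) = n₀ + n₁ζ³ + n₂ζ⁶ + n₃ζ⁹ where ζ = e^{iπ/4}.
candidate 1: n = (-1, 1, -1, 0) → π⊥ ≈ (-1.70711, +1.70711); max(|x|,|y|,|x±y|/√2) = 2.41421 > 1.5 ⇒ ∉ W
candidate 2: n = (0, -1, 0, 1) → π⊥ ≈ (+1.41421, +0.00000); max(|x|,|y|,|x±y|/√2) = 1.41421 ≤ 1.5 ⇒ ∈ W
candidate 3: n = (1, 0, 1, 1) → π⊥ ≈ (+1.70711, -0.29289); max(|x|,|y|,|x±y|/√2) = 1.70711 > 1.5 ⇒ ∉ W
candidate 4: n = (0, 1, 0, -1) → π⊥ ≈ (-1.41421, +0.00000); max(|x|,|y|,|x±y|/√2) = 1.41421 ≤ 1.5 ⇒ ∈ W
candidate 5: n = (1, -1, 1, -1) → π⊥ ≈ (+1.00000, -2.41421); max(|x|,|y|,|x±y|/√2) = 2.41421 > 1.5 ⇒ ∉ W
candidate 6: n = (-2, -3, 0, -3) → π⊥ ≈ (-2.00000, -4.24264); max(|x|,|y|,|x±y|/√2) = 4.41421 > 1.5 ⇒ ∉ W
candidate 7: n = (-1, 1, 1, -1) → π⊥ ≈ (-2.41421, -1.00000); max(|x|,|y|,|x±y|/√2) = 2.41421 > 1.5 ⇒ ∉ W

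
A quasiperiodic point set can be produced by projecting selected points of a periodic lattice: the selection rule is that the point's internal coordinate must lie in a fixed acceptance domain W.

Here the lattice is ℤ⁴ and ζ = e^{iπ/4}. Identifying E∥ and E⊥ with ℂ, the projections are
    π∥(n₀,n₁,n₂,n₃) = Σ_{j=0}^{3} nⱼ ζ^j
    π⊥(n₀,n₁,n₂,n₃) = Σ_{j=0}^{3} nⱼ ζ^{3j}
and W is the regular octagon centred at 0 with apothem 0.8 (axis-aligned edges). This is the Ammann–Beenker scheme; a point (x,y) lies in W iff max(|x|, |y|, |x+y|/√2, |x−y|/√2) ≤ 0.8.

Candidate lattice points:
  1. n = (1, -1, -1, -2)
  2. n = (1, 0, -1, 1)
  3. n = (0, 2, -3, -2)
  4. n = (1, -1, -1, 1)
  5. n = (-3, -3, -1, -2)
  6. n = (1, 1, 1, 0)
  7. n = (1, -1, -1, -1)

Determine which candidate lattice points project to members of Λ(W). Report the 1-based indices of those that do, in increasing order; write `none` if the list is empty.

π⊥(n) = n₀ + n₁ζ³ + n₂ζ⁶ + n₃ζ⁹ where ζ = e^{iπ/4}.
candidate 1: n = (1, -1, -1, -2) → π⊥ ≈ (+0.292893, -1.121320); max(|x|,|y|,|x±y|/√2) = 1.121320 > 0.8 ⇒ ∉ W
candidate 2: n = (1, 0, -1, 1) → π⊥ ≈ (+1.707107, +1.707107); max(|x|,|y|,|x±y|/√2) = 2.414214 > 0.8 ⇒ ∉ W
candidate 3: n = (0, 2, -3, -2) → π⊥ ≈ (-2.828427, +3.000000); max(|x|,|y|,|x±y|/√2) = 4.121320 > 0.8 ⇒ ∉ W
candidate 4: n = (1, -1, -1, 1) → π⊥ ≈ (+2.414214, +1.000000); max(|x|,|y|,|x±y|/√2) = 2.414214 > 0.8 ⇒ ∉ W
candidate 5: n = (-3, -3, -1, -2) → π⊥ ≈ (-2.292893, -2.535534); max(|x|,|y|,|x±y|/√2) = 3.414214 > 0.8 ⇒ ∉ W
candidate 6: n = (1, 1, 1, 0) → π⊥ ≈ (+0.292893, -0.292893); max(|x|,|y|,|x±y|/√2) = 0.414214 ≤ 0.8 ⇒ ∈ W
candidate 7: n = (1, -1, -1, -1) → π⊥ ≈ (+1.000000, -0.414214); max(|x|,|y|,|x±y|/√2) = 1.000000 > 0.8 ⇒ ∉ W

6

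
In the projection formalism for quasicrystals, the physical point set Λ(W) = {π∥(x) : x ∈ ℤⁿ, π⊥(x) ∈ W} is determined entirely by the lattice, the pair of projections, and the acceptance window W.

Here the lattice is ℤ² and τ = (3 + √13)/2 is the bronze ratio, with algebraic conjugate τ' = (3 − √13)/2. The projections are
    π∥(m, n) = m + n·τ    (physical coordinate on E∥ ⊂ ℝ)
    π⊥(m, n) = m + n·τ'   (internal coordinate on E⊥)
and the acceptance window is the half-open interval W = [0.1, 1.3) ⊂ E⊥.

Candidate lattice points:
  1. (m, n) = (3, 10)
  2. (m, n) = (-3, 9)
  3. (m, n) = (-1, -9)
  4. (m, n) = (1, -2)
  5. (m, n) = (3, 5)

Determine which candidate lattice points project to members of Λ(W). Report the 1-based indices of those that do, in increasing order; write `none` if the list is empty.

none

Compute τ' = (3−√13)/2 = -0.30278, so π⊥(m,n) = m -0.30278·n.
candidate 1: (m,n)=(3,10) → π∥ = 3+10·τ ≈ 36.02776, π⊥ = 3+10·τ' ≈ -0.02776 ∉ [0.1, 1.3) ⇒ out
candidate 2: (m,n)=(-3,9) → π∥ = -3+9·τ ≈ 26.72498, π⊥ = -3+9·τ' ≈ -5.72498 ∉ [0.1, 1.3) ⇒ out
candidate 3: (m,n)=(-1,-9) → π∥ = -1-9·τ ≈ -30.72498, π⊥ = -1-9·τ' ≈ 1.72498 ∉ [0.1, 1.3) ⇒ out
candidate 4: (m,n)=(1,-2) → π∥ = 1-2·τ ≈ -5.60555, π⊥ = 1-2·τ' ≈ 1.60555 ∉ [0.1, 1.3) ⇒ out
candidate 5: (m,n)=(3,5) → π∥ = 3+5·τ ≈ 19.51388, π⊥ = 3+5·τ' ≈ 1.48612 ∉ [0.1, 1.3) ⇒ out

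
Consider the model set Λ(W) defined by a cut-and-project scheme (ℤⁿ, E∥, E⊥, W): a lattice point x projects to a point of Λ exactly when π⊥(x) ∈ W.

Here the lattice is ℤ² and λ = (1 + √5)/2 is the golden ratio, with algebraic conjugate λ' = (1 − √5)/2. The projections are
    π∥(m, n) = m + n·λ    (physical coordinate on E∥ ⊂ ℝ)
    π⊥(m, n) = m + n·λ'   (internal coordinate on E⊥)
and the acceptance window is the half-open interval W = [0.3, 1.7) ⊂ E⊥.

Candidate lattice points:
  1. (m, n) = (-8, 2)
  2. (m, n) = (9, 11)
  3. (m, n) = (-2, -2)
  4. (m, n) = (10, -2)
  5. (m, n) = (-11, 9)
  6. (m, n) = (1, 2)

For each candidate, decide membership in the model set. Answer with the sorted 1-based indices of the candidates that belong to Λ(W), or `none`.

λ' = (1−√5)/2 ≈ -0.6180.
candidate 1: (m,n)=(-8,2) → π∥ = -8+2·λ ≈ -4.7639, π⊥ = -8+2·λ' ≈ -9.2361 ∉ [0.3, 1.7) ⇒ out
candidate 2: (m,n)=(9,11) → π∥ = 9+11·λ ≈ 26.7984, π⊥ = 9+11·λ' ≈ 2.2016 ∉ [0.3, 1.7) ⇒ out
candidate 3: (m,n)=(-2,-2) → π∥ = -2-2·λ ≈ -5.2361, π⊥ = -2-2·λ' ≈ -0.7639 ∉ [0.3, 1.7) ⇒ out
candidate 4: (m,n)=(10,-2) → π∥ = 10-2·λ ≈ 6.7639, π⊥ = 10-2·λ' ≈ 11.2361 ∉ [0.3, 1.7) ⇒ out
candidate 5: (m,n)=(-11,9) → π∥ = -11+9·λ ≈ 3.5623, π⊥ = -11+9·λ' ≈ -16.5623 ∉ [0.3, 1.7) ⇒ out
candidate 6: (m,n)=(1,2) → π∥ = 1+2·λ ≈ 4.2361, π⊥ = 1+2·λ' ≈ -0.2361 ∉ [0.3, 1.7) ⇒ out

none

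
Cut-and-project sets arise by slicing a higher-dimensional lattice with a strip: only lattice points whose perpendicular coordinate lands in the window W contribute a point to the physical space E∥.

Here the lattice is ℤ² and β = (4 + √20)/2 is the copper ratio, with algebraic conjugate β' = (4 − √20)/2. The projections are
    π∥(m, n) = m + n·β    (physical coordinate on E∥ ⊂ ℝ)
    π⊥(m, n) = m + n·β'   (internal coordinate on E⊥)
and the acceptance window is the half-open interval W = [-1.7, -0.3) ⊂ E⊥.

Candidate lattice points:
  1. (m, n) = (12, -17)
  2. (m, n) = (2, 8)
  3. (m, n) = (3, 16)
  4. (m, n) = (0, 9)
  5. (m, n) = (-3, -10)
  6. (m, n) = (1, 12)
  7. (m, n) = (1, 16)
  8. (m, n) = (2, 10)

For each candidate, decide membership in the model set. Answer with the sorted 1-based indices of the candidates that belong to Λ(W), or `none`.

3, 5, 8

β' = (4−√20)/2 ≈ -0.23607.
[1] lift (12,-17): star map gives 16.01316; window check -1.7 ≤ 16.01316 < -0.3 is false → out
[2] lift (2,8): star map gives 0.11146; window check -1.7 ≤ 0.11146 < -0.3 is false → out
[3] lift (3,16): star map gives -0.77709; window check -1.7 ≤ -0.77709 < -0.3 is true → IN Λ
[4] lift (0,9): star map gives -2.12461; window check -1.7 ≤ -2.12461 < -0.3 is false → out
[5] lift (-3,-10): star map gives -0.63932; window check -1.7 ≤ -0.63932 < -0.3 is true → IN Λ
[6] lift (1,12): star map gives -1.83282; window check -1.7 ≤ -1.83282 < -0.3 is false → out
[7] lift (1,16): star map gives -2.77709; window check -1.7 ≤ -2.77709 < -0.3 is false → out
[8] lift (2,10): star map gives -0.36068; window check -1.7 ≤ -0.36068 < -0.3 is true → IN Λ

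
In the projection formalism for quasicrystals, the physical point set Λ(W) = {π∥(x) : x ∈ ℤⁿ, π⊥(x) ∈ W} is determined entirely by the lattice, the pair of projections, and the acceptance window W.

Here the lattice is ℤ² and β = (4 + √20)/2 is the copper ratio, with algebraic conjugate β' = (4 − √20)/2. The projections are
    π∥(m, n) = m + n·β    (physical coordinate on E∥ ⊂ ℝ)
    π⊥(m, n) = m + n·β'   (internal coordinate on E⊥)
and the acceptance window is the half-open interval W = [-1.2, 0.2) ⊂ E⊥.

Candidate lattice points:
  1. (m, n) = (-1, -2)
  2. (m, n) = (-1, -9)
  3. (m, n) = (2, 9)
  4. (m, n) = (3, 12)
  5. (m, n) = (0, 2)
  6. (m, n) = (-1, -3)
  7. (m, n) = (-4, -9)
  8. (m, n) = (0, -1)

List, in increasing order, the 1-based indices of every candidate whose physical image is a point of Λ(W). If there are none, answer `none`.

1, 3, 4, 5, 6

Numerically β ≈ 4.236068 and β' = −1/β ≈ -0.236068.
#1 (-1,-2): internal coord -1 + (-2)·β' = -0.527864; -0.527864 ∈ [-1.2, 0.2) → IN Λ
#2 (-1,-9): internal coord -1 + (-9)·β' = +1.124612; +1.124612 ∉ [-1.2, 0.2) → out
#3 (2,9): internal coord 2 + (9)·β' = -0.124612; -0.124612 ∈ [-1.2, 0.2) → IN Λ
#4 (3,12): internal coord 3 + (12)·β' = +0.167184; +0.167184 ∈ [-1.2, 0.2) → IN Λ
#5 (0,2): internal coord 0 + (2)·β' = -0.472136; -0.472136 ∈ [-1.2, 0.2) → IN Λ
#6 (-1,-3): internal coord -1 + (-3)·β' = -0.291796; -0.291796 ∈ [-1.2, 0.2) → IN Λ
#7 (-4,-9): internal coord -4 + (-9)·β' = -1.875388; -1.875388 ∉ [-1.2, 0.2) → out
#8 (0,-1): internal coord 0 + (-1)·β' = +0.236068; +0.236068 ∉ [-1.2, 0.2) → out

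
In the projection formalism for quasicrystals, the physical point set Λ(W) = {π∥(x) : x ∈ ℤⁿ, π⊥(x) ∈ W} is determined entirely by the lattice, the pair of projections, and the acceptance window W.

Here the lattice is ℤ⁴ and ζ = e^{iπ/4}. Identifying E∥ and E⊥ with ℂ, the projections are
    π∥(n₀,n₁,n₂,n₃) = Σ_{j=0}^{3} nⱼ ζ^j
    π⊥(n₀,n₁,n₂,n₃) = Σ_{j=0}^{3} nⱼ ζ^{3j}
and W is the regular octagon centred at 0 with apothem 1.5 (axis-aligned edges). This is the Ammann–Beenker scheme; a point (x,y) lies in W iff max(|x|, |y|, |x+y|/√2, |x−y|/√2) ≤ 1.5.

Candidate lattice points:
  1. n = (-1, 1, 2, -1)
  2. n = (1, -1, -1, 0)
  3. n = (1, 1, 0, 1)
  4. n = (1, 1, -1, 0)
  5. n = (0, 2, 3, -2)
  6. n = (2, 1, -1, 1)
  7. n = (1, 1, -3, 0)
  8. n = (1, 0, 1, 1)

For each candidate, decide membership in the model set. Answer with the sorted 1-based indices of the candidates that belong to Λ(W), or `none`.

none

With ζ = e^{iπ/4} the internal vectors are ζ^0,ζ^3,ζ^6,ζ^9.
candidate 1: n = (-1, 1, 2, -1) → π⊥ ≈ (-2.414214, -2.000000); max(|x|,|y|,|x±y|/√2) = 3.121320 > 1.5 ⇒ ∉ W
candidate 2: n = (1, -1, -1, 0) → π⊥ ≈ (+1.707107, +0.292893); max(|x|,|y|,|x±y|/√2) = 1.707107 > 1.5 ⇒ ∉ W
candidate 3: n = (1, 1, 0, 1) → π⊥ ≈ (+1.000000, +1.414214); max(|x|,|y|,|x±y|/√2) = 1.707107 > 1.5 ⇒ ∉ W
candidate 4: n = (1, 1, -1, 0) → π⊥ ≈ (+0.292893, +1.707107); max(|x|,|y|,|x±y|/√2) = 1.707107 > 1.5 ⇒ ∉ W
candidate 5: n = (0, 2, 3, -2) → π⊥ ≈ (-2.828427, -3.000000); max(|x|,|y|,|x±y|/√2) = 4.121320 > 1.5 ⇒ ∉ W
candidate 6: n = (2, 1, -1, 1) → π⊥ ≈ (+2.000000, +2.414214); max(|x|,|y|,|x±y|/√2) = 3.121320 > 1.5 ⇒ ∉ W
candidate 7: n = (1, 1, -3, 0) → π⊥ ≈ (+0.292893, +3.707107); max(|x|,|y|,|x±y|/√2) = 3.707107 > 1.5 ⇒ ∉ W
candidate 8: n = (1, 0, 1, 1) → π⊥ ≈ (+1.707107, -0.292893); max(|x|,|y|,|x±y|/√2) = 1.707107 > 1.5 ⇒ ∉ W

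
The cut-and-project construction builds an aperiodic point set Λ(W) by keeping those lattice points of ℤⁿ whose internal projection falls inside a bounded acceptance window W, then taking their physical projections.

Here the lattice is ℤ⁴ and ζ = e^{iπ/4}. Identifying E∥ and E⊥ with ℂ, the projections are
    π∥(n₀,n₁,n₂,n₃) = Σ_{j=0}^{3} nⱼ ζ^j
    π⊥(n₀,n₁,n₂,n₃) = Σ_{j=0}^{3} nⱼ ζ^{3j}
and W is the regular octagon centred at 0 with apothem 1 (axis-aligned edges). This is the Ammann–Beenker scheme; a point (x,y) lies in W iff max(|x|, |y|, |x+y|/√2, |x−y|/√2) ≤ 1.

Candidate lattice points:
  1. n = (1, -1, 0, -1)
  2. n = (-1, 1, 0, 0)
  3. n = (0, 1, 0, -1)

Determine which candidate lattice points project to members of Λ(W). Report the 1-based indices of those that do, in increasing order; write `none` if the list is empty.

none

π⊥(n) = n₀ + n₁ζ³ + n₂ζ⁶ + n₃ζ⁹ where ζ = e^{iπ/4}.
candidate 1: n = (1, -1, 0, -1) → π⊥ ≈ (+1.000000, -1.414214); max(|x|,|y|,|x±y|/√2) = 1.707107 > 1 ⇒ ∉ W
candidate 2: n = (-1, 1, 0, 0) → π⊥ ≈ (-1.707107, +0.707107); max(|x|,|y|,|x±y|/√2) = 1.707107 > 1 ⇒ ∉ W
candidate 3: n = (0, 1, 0, -1) → π⊥ ≈ (-1.414214, +0.000000); max(|x|,|y|,|x±y|/√2) = 1.414214 > 1 ⇒ ∉ W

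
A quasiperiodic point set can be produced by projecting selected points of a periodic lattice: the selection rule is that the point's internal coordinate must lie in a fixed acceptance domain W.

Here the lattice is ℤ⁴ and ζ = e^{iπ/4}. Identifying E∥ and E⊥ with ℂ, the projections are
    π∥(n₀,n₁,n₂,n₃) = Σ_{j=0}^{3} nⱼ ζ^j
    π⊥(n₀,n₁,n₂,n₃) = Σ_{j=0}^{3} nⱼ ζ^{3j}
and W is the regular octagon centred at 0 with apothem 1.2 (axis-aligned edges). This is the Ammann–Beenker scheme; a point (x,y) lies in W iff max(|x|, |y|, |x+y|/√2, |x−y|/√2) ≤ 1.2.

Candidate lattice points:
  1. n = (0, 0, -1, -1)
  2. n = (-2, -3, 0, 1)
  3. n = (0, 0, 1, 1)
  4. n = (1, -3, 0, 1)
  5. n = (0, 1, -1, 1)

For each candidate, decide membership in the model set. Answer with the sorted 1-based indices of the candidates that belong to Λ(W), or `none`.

Internal map: ζ^{3j} for j=0..3 gives (1,0), (−√2/2,√2/2), (0,−1), (√2/2,√2/2).
candidate 1: n = (0, 0, -1, -1) → π⊥ ≈ (-0.7071, +0.2929); max(|x|,|y|,|x±y|/√2) = 0.7071 ≤ 1.2 ⇒ ∈ W
candidate 2: n = (-2, -3, 0, 1) → π⊥ ≈ (+0.8284, -1.4142); max(|x|,|y|,|x±y|/√2) = 1.5858 > 1.2 ⇒ ∉ W
candidate 3: n = (0, 0, 1, 1) → π⊥ ≈ (+0.7071, -0.2929); max(|x|,|y|,|x±y|/√2) = 0.7071 ≤ 1.2 ⇒ ∈ W
candidate 4: n = (1, -3, 0, 1) → π⊥ ≈ (+3.8284, -1.4142); max(|x|,|y|,|x±y|/√2) = 3.8284 > 1.2 ⇒ ∉ W
candidate 5: n = (0, 1, -1, 1) → π⊥ ≈ (+0.0000, +2.4142); max(|x|,|y|,|x±y|/√2) = 2.4142 > 1.2 ⇒ ∉ W

1, 3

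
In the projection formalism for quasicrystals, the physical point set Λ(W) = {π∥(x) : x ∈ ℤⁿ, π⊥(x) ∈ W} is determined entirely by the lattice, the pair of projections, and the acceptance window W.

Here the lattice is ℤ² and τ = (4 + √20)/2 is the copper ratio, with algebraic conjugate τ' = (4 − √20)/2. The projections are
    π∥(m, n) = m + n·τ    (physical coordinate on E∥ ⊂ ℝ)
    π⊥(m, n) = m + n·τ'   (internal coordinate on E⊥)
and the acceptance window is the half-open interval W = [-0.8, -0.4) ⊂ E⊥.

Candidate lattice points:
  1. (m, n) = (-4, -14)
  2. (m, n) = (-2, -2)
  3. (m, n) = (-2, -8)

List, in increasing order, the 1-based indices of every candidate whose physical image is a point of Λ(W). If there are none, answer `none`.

Compute τ' = (4−√20)/2 = -0.23607, so π⊥(m,n) = m -0.23607·n.
#1 (-4,-14): internal coord -4 + (-14)·τ' = -0.69505; -0.69505 ∈ [-0.8, -0.4) → IN Λ
#2 (-2,-2): internal coord -2 + (-2)·τ' = -1.52786; -1.52786 ∉ [-0.8, -0.4) → out
#3 (-2,-8): internal coord -2 + (-8)·τ' = -0.11146; -0.11146 ∉ [-0.8, -0.4) → out

1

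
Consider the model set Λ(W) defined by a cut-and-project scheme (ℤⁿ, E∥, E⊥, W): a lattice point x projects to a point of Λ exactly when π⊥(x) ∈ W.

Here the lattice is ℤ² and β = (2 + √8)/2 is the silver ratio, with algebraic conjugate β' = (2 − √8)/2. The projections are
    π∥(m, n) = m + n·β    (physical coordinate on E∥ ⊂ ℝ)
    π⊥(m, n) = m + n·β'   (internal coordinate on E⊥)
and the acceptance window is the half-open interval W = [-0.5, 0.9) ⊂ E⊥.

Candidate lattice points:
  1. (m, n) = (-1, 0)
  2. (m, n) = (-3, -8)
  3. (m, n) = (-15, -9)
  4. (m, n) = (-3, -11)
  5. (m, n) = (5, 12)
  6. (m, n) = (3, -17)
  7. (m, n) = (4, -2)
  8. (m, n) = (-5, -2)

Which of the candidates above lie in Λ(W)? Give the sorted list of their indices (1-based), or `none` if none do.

Numerically β ≈ 2.41421 and β' = −1/β ≈ -0.41421.
#1 (-1,0): internal coord -1 + (0)·β' = -1.00000; -1.00000 ∉ [-0.5, 0.9) → out
#2 (-3,-8): internal coord -3 + (-8)·β' = +0.31371; +0.31371 ∈ [-0.5, 0.9) → IN Λ
#3 (-15,-9): internal coord -15 + (-9)·β' = -11.27208; -11.27208 ∉ [-0.5, 0.9) → out
#4 (-3,-11): internal coord -3 + (-11)·β' = +1.55635; +1.55635 ∉ [-0.5, 0.9) → out
#5 (5,12): internal coord 5 + (12)·β' = +0.02944; +0.02944 ∈ [-0.5, 0.9) → IN Λ
#6 (3,-17): internal coord 3 + (-17)·β' = +10.04163; +10.04163 ∉ [-0.5, 0.9) → out
#7 (4,-2): internal coord 4 + (-2)·β' = +4.82843; +4.82843 ∉ [-0.5, 0.9) → out
#8 (-5,-2): internal coord -5 + (-2)·β' = -4.17157; -4.17157 ∉ [-0.5, 0.9) → out

2, 5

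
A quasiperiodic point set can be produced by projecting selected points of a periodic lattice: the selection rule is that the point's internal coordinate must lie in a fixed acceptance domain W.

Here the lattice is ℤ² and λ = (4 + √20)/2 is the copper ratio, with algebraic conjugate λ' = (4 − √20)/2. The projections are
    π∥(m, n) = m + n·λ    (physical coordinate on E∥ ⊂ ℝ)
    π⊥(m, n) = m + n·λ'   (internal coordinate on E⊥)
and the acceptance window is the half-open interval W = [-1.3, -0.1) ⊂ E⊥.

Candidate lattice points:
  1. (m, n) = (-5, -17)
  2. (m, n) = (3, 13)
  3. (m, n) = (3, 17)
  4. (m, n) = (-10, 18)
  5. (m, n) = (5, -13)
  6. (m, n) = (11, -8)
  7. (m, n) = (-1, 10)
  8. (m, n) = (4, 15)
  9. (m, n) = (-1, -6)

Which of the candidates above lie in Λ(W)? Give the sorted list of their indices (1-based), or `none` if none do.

Numerically λ ≈ 4.2361 and λ' = −1/λ ≈ -0.2361.
[1] lift (-5,-17): star map gives -0.9868; window check -1.3 ≤ -0.9868 < -0.1 is true → IN Λ
[2] lift (3,13): star map gives -0.0689; window check -1.3 ≤ -0.0689 < -0.1 is false → out
[3] lift (3,17): star map gives -1.0132; window check -1.3 ≤ -1.0132 < -0.1 is true → IN Λ
[4] lift (-10,18): star map gives -14.2492; window check -1.3 ≤ -14.2492 < -0.1 is false → out
[5] lift (5,-13): star map gives 8.0689; window check -1.3 ≤ 8.0689 < -0.1 is false → out
[6] lift (11,-8): star map gives 12.8885; window check -1.3 ≤ 12.8885 < -0.1 is false → out
[7] lift (-1,10): star map gives -3.3607; window check -1.3 ≤ -3.3607 < -0.1 is false → out
[8] lift (4,15): star map gives 0.4590; window check -1.3 ≤ 0.4590 < -0.1 is false → out
[9] lift (-1,-6): star map gives 0.4164; window check -1.3 ≤ 0.4164 < -0.1 is false → out

1, 3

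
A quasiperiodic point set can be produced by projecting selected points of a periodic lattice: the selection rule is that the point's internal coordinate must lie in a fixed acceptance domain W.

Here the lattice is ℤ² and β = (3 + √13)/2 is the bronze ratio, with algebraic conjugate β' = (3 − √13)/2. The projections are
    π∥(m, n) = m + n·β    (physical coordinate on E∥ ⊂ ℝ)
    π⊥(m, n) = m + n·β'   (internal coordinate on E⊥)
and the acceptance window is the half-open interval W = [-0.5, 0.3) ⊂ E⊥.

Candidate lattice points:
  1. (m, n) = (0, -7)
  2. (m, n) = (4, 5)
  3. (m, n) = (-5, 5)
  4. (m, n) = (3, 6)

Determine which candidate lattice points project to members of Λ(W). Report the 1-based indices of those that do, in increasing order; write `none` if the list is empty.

Compute β' = (3−√13)/2 = -0.3028, so π⊥(m,n) = m -0.3028·n.
[1] lift (0,-7): star map gives 2.1194; window check -0.5 ≤ 2.1194 < 0.3 is false → out
[2] lift (4,5): star map gives 2.4861; window check -0.5 ≤ 2.4861 < 0.3 is false → out
[3] lift (-5,5): star map gives -6.5139; window check -0.5 ≤ -6.5139 < 0.3 is false → out
[4] lift (3,6): star map gives 1.1833; window check -0.5 ≤ 1.1833 < 0.3 is false → out

none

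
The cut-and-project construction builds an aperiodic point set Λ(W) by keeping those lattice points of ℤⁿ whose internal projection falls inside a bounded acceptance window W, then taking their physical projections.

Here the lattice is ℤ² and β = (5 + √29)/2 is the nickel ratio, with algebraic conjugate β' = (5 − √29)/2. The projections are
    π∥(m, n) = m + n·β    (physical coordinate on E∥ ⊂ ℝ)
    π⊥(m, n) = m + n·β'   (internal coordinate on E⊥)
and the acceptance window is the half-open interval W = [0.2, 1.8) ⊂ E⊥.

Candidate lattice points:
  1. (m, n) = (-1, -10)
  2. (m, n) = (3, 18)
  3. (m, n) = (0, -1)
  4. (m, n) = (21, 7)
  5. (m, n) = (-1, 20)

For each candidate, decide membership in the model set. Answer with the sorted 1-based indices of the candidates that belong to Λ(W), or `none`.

Compute β' = (5−√29)/2 = -0.192582, so π⊥(m,n) = m -0.192582·n.
candidate 1: (m,n)=(-1,-10) → π∥ = -1-10·β ≈ -52.925824, π⊥ = -1-10·β' ≈ 0.925824 ∈ [0.2, 1.8) ⇒ IN Λ
candidate 2: (m,n)=(3,18) → π∥ = 3+18·β ≈ 96.466483, π⊥ = 3+18·β' ≈ -0.466483 ∉ [0.2, 1.8) ⇒ out
candidate 3: (m,n)=(0,-1) → π∥ = 0-1·β ≈ -5.192582, π⊥ = 0-1·β' ≈ 0.192582 ∉ [0.2, 1.8) ⇒ out
candidate 4: (m,n)=(21,7) → π∥ = 21+7·β ≈ 57.348077, π⊥ = 21+7·β' ≈ 19.651923 ∉ [0.2, 1.8) ⇒ out
candidate 5: (m,n)=(-1,20) → π∥ = -1+20·β ≈ 102.851648, π⊥ = -1+20·β' ≈ -4.851648 ∉ [0.2, 1.8) ⇒ out

1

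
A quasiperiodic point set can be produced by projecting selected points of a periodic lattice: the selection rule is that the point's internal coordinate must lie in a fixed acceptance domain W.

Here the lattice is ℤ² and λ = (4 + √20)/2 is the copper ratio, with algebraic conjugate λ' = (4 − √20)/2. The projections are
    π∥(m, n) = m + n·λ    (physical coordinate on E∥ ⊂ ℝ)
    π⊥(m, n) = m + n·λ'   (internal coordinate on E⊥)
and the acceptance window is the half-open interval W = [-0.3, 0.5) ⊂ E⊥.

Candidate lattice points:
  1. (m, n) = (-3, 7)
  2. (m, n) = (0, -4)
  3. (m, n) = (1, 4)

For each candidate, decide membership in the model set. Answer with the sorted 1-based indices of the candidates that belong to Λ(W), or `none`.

3

λ' = (4−√20)/2 ≈ -0.2361.
candidate 1: (m,n)=(-3,7) → π∥ = -3+7·λ ≈ 26.6525, π⊥ = -3+7·λ' ≈ -4.6525 ∉ [-0.3, 0.5) ⇒ out
candidate 2: (m,n)=(0,-4) → π∥ = 0-4·λ ≈ -16.9443, π⊥ = 0-4·λ' ≈ 0.9443 ∉ [-0.3, 0.5) ⇒ out
candidate 3: (m,n)=(1,4) → π∥ = 1+4·λ ≈ 17.9443, π⊥ = 1+4·λ' ≈ 0.0557 ∈ [-0.3, 0.5) ⇒ IN Λ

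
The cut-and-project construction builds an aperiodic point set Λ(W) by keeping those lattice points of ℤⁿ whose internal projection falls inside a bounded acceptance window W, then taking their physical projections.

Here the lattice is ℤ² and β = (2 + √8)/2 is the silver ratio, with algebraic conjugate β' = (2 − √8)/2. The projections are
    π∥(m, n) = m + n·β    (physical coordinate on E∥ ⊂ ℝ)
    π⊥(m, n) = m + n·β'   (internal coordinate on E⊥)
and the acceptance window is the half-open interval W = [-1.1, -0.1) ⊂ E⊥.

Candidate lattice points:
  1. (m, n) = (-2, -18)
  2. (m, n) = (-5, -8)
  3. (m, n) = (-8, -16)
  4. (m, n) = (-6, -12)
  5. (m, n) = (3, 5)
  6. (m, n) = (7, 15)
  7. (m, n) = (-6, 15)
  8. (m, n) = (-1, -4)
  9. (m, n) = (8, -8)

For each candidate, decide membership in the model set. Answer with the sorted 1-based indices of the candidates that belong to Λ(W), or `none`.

Compute β' = (2−√8)/2 = -0.414214, so π⊥(m,n) = m -0.414214·n.
candidate 1: (m,n)=(-2,-18) → π∥ = -2-18·β ≈ -45.455844, π⊥ = -2-18·β' ≈ 5.455844 ∉ [-1.1, -0.1) ⇒ out
candidate 2: (m,n)=(-5,-8) → π∥ = -5-8·β ≈ -24.313708, π⊥ = -5-8·β' ≈ -1.686292 ∉ [-1.1, -0.1) ⇒ out
candidate 3: (m,n)=(-8,-16) → π∥ = -8-16·β ≈ -46.627417, π⊥ = -8-16·β' ≈ -1.372583 ∉ [-1.1, -0.1) ⇒ out
candidate 4: (m,n)=(-6,-12) → π∥ = -6-12·β ≈ -34.970563, π⊥ = -6-12·β' ≈ -1.029437 ∈ [-1.1, -0.1) ⇒ IN Λ
candidate 5: (m,n)=(3,5) → π∥ = 3+5·β ≈ 15.071068, π⊥ = 3+5·β' ≈ 0.928932 ∉ [-1.1, -0.1) ⇒ out
candidate 6: (m,n)=(7,15) → π∥ = 7+15·β ≈ 43.213203, π⊥ = 7+15·β' ≈ 0.786797 ∉ [-1.1, -0.1) ⇒ out
candidate 7: (m,n)=(-6,15) → π∥ = -6+15·β ≈ 30.213203, π⊥ = -6+15·β' ≈ -12.213203 ∉ [-1.1, -0.1) ⇒ out
candidate 8: (m,n)=(-1,-4) → π∥ = -1-4·β ≈ -10.656854, π⊥ = -1-4·β' ≈ 0.656854 ∉ [-1.1, -0.1) ⇒ out
candidate 9: (m,n)=(8,-8) → π∥ = 8-8·β ≈ -11.313708, π⊥ = 8-8·β' ≈ 11.313708 ∉ [-1.1, -0.1) ⇒ out

4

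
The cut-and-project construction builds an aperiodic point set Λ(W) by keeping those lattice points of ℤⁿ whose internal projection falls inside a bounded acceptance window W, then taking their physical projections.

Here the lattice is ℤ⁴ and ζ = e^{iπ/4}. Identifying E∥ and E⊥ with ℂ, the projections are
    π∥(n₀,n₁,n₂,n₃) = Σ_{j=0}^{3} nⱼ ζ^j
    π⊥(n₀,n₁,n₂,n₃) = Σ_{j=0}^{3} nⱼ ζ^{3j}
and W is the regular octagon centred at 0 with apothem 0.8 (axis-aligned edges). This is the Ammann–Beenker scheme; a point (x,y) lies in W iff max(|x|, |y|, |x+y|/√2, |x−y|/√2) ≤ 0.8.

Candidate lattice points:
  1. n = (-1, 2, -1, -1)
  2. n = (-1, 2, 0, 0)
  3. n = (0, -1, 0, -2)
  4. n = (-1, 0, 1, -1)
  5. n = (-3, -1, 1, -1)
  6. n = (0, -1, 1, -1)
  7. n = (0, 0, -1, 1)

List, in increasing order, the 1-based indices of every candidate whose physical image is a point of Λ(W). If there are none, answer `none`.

none

Internal map: ζ^{3j} for j=0..3 gives (1,0), (−√2/2,√2/2), (0,−1), (√2/2,√2/2).
#1 (-1, 2, -1, -1): internal (-3.1213, 1.7071); octagon support 3.4142 vs apothem 0.8 → ∉ W
#2 (-1, 2, 0, 0): internal (-2.4142, 1.4142); octagon support 2.7071 vs apothem 0.8 → ∉ W
#3 (0, -1, 0, -2): internal (-0.7071, -2.1213); octagon support 2.1213 vs apothem 0.8 → ∉ W
#4 (-1, 0, 1, -1): internal (-1.7071, -1.7071); octagon support 2.4142 vs apothem 0.8 → ∉ W
#5 (-3, -1, 1, -1): internal (-3.0000, -2.4142); octagon support 3.8284 vs apothem 0.8 → ∉ W
#6 (0, -1, 1, -1): internal (0.0000, -2.4142); octagon support 2.4142 vs apothem 0.8 → ∉ W
#7 (0, 0, -1, 1): internal (0.7071, 1.7071); octagon support 1.7071 vs apothem 0.8 → ∉ W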